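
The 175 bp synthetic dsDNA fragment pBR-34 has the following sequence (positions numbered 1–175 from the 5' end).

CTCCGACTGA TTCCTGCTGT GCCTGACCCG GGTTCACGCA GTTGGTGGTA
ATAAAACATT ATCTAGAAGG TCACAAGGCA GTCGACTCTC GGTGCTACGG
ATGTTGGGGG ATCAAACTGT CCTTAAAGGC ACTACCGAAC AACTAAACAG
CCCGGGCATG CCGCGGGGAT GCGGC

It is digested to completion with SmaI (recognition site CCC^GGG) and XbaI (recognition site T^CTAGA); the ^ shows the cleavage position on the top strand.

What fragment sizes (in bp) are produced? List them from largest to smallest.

91, 33, 29, 22 bp

SmaI sites (CCCGGG) start at positions 27, 151.
SmaI cuts after base 3 of each site, so after positions 29, 153.
The XbaI site (TCTAGA) starts at position 62.
XbaI cuts after the first base of each site, so after position 62.
Combined cut positions: 29, 62, 153.
Linear molecule, 3 cuts → 4 fragments:
  1–29 → 29 bp
  30–62 → 33 bp
  63–153 → 91 bp
  154–175 → 22 bp
Sorted largest to smallest: 91, 33, 29, 22 bp.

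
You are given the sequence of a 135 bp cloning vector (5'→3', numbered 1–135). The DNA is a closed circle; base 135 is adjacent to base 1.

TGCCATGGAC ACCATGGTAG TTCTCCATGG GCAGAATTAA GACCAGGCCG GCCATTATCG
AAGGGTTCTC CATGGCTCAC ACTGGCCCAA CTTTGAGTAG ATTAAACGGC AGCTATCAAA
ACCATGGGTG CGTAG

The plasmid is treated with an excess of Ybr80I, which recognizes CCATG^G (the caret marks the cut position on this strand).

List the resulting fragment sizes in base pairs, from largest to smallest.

Ybr80I sites (CCATGG) start at positions 3, 12, 25, 70, 122.
Ybr80I cuts after base 5 of each site (before the last base), so after positions 7, 16, 29, 74, 126.
Circular molecule, 5 cuts → 5 fragments:
  8–16 → 9 bp
  17–29 → 13 bp
  30–74 → 45 bp
  75–126 → 52 bp
  127–135 then 1–7 → 9 + 7 = 16 bp
Sorted largest to smallest: 52, 45, 16, 13, 9 bp.

52, 45, 16, 13, 9 bp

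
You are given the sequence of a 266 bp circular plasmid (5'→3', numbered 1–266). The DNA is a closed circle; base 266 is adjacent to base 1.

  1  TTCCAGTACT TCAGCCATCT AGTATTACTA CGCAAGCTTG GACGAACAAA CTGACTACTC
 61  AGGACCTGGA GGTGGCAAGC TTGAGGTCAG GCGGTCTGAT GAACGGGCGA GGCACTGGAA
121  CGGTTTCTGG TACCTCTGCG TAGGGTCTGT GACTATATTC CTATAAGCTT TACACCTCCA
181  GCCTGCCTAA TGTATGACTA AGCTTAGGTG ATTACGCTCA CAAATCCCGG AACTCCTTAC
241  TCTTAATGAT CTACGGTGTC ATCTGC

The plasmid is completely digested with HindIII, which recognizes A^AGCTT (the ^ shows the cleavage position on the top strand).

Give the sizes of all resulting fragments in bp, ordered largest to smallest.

100, 88, 43, 35 bp

HindIII sites (AAGCTT) start at positions 34, 77, 165, 200.
HindIII cuts after the first base of each site, so after positions 34, 77, 165, 200.
Circular molecule, 4 cuts → 4 fragments:
  35–77 → 43 bp
  78–165 → 88 bp
  166–200 → 35 bp
  201–266 then 1–34 → 66 + 34 = 100 bp
Sorted largest to smallest: 100, 88, 43, 35 bp.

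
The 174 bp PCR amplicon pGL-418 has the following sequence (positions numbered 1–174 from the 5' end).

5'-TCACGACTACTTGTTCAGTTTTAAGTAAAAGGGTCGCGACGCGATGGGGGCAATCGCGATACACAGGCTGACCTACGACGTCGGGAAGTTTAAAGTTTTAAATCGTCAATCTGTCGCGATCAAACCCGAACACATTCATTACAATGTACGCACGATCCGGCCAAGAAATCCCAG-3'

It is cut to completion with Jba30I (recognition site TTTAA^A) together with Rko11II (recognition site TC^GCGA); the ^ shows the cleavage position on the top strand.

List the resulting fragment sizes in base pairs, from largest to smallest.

59, 38, 35, 20, 14, 8 bp

Jba30I sites (TTTAAA) start at positions 89, 97.
Jba30I cuts after base 5 of each site (before the last base), so after positions 93, 101.
Rko11II sites (TCGCGA) start at positions 34, 54, 114.
Rko11II cuts after base 2 of each site, so after positions 35, 55, 115.
Combined cut positions: 35, 55, 93, 101, 115.
Linear molecule, 5 cuts → 6 fragments:
  1–35 → 35 bp
  36–55 → 20 bp
  56–93 → 38 bp
  94–101 → 8 bp
  102–115 → 14 bp
  116–174 → 59 bp
Sorted largest to smallest: 59, 38, 35, 20, 14, 8 bp.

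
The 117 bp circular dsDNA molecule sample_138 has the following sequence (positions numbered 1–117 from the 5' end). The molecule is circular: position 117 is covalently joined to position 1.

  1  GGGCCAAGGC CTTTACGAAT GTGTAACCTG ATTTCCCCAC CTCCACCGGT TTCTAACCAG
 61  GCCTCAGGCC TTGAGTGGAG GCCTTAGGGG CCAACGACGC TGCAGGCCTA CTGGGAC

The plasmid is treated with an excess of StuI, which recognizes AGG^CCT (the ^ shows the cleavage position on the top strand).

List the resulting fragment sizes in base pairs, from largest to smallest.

StuI sites (AGGCCT) start at positions 7, 59, 66, 79, 104.
StuI cuts after base 3 of each site, so after positions 9, 61, 68, 81, 106.
Circular molecule, 5 cuts → 5 fragments:
  10–61 → 52 bp
  62–68 → 7 bp
  69–81 → 13 bp
  82–106 → 25 bp
  107–117 then 1–9 → 11 + 9 = 20 bp
Sorted largest to smallest: 52, 25, 20, 13, 7 bp.

52, 25, 20, 13, 7 bp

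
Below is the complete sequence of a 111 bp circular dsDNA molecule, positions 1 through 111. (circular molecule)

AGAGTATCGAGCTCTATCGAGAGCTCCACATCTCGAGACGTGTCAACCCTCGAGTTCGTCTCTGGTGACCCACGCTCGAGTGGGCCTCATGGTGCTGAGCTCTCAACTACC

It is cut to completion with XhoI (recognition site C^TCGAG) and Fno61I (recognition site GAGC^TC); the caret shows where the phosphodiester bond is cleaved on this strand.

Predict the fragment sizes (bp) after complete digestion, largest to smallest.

26, 25, 23, 17, 12, 8 bp

XhoI sites (CTCGAG) start at positions 32, 49, 75.
XhoI cuts after the first base of each site, so after positions 32, 49, 75.
Fno61I sites (GAGCTC) start at positions 9, 21, 97.
Fno61I cuts after base 4 of each site, so after positions 12, 24, 100.
Combined cut positions: 12, 24, 32, 49, 75, 100.
Circular molecule, 6 cuts → 6 fragments:
  13–24 → 12 bp
  25–32 → 8 bp
  33–49 → 17 bp
  50–75 → 26 bp
  76–100 → 25 bp
  101–111 then 1–12 → 11 + 12 = 23 bp
Sorted largest to smallest: 26, 25, 23, 17, 12, 8 bp.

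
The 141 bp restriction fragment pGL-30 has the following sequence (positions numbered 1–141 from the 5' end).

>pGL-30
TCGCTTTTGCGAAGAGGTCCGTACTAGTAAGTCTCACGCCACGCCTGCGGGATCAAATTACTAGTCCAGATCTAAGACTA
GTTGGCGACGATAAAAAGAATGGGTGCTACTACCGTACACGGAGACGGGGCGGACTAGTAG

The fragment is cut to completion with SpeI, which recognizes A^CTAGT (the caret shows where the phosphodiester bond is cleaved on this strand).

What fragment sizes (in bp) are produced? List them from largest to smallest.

SpeI sites (ACTAGT) start at positions 23, 60, 77, 134.
SpeI cuts after the first base of each site, so after positions 23, 60, 77, 134.
Linear molecule, 4 cuts → 5 fragments:
  1–23 → 23 bp
  24–60 → 37 bp
  61–77 → 17 bp
  78–134 → 57 bp
  135–141 → 7 bp
Sorted largest to smallest: 57, 37, 23, 17, 7 bp.

57, 37, 23, 17, 7 bp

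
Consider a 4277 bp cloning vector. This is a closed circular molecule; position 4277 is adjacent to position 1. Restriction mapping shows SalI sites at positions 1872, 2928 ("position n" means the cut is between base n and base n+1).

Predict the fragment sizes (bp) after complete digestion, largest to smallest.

Circular molecule, 2 cuts → 2 fragments:
  2928 − 1872 = 1056 bp
  wrap: 4277 − 2928 + 1872 = 3221 bp
Sorted largest to smallest: 3221, 1056 bp.

3221, 1056 bp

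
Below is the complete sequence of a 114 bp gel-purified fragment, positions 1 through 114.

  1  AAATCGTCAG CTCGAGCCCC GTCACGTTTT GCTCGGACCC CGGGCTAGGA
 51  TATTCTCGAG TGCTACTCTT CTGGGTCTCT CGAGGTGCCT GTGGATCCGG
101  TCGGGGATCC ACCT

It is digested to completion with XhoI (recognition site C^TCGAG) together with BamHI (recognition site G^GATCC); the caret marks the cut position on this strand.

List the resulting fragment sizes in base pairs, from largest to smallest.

44, 24, 14, 12, 11, 9 bp

XhoI sites (CTCGAG) start at positions 11, 55, 79.
XhoI cuts after the first base of each site, so after positions 11, 55, 79.
BamHI sites (GGATCC) start at positions 93, 105.
BamHI cuts after the first base of each site, so after positions 93, 105.
Combined cut positions: 11, 55, 79, 93, 105.
Linear molecule, 5 cuts → 6 fragments:
  1–11 → 11 bp
  12–55 → 44 bp
  56–79 → 24 bp
  80–93 → 14 bp
  94–105 → 12 bp
  106–114 → 9 bp
Sorted largest to smallest: 44, 24, 14, 12, 11, 9 bp.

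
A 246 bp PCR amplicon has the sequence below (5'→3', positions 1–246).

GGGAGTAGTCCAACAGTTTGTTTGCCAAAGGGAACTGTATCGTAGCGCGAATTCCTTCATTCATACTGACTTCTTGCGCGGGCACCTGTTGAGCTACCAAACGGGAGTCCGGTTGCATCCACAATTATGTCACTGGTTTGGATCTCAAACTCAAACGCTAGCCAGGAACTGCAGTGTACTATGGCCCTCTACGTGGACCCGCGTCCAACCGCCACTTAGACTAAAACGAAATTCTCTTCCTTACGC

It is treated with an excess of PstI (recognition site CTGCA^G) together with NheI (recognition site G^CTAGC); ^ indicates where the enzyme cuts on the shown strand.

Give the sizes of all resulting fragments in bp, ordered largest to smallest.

157, 73, 16 bp

The PstI site (CTGCAG) starts at position 169.
PstI cuts after base 5 of each site (before the last base), so after position 173.
The NheI site (GCTAGC) starts at position 157.
NheI cuts after the first base of each site, so after position 157.
Combined cut positions: 157, 173.
Linear molecule, 2 cuts → 3 fragments:
  1–157 → 157 bp
  158–173 → 16 bp
  174–246 → 73 bp
Sorted largest to smallest: 157, 73, 16 bp.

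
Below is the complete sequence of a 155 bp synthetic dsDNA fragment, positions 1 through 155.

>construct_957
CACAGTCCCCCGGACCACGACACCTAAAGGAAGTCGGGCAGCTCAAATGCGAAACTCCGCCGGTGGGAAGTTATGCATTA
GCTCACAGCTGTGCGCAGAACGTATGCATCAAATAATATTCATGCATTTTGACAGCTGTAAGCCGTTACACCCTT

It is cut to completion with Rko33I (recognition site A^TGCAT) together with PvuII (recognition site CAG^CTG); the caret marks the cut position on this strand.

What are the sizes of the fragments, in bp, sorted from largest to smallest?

73, 20, 18, 16, 15, 13 bp

Rko33I sites (ATGCAT) start at positions 73, 104, 122.
Rko33I cuts after the first base of each site, so after positions 73, 104, 122.
PvuII sites (CAGCTG) start at positions 86, 133.
PvuII cuts after base 3 of each site, so after positions 88, 135.
Combined cut positions: 73, 88, 104, 122, 135.
Linear molecule, 5 cuts → 6 fragments:
  1–73 → 73 bp
  74–88 → 15 bp
  89–104 → 16 bp
  105–122 → 18 bp
  123–135 → 13 bp
  136–155 → 20 bp
Sorted largest to smallest: 73, 20, 18, 16, 15, 13 bp.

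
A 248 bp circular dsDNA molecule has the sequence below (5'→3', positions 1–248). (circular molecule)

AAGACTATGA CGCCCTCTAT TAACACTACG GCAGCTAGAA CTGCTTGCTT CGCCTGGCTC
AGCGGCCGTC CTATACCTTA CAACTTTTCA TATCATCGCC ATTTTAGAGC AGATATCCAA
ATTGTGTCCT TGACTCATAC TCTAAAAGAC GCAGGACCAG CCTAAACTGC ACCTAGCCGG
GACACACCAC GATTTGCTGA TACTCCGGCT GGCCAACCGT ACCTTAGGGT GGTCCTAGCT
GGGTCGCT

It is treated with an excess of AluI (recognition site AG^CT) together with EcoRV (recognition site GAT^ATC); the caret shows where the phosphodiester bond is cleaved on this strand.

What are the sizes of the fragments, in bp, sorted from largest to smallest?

AluI sites (AGCT) start at positions 33, 237.
AluI cuts after base 2 of each site, so after positions 34, 238.
The EcoRV site (GATATC) starts at position 112.
EcoRV cuts after base 3 of each site, so after position 114.
Combined cut positions: 34, 114, 238.
Circular molecule, 3 cuts → 3 fragments:
  35–114 → 80 bp
  115–238 → 124 bp
  239–248 then 1–34 → 10 + 34 = 44 bp
Sorted largest to smallest: 124, 80, 44 bp.

124, 80, 44 bp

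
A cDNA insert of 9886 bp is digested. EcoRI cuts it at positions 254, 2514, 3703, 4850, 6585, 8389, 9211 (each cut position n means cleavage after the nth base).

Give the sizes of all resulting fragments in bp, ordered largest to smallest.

2260, 1804, 1735, 1189, 1147, 822, 675, 254 bp

Linear molecule, 7 cuts → 8 fragments:
  254 − 0 = 254 bp
  2514 − 254 = 2260 bp
  3703 − 2514 = 1189 bp
  4850 − 3703 = 1147 bp
  6585 − 4850 = 1735 bp
  8389 − 6585 = 1804 bp
  9211 − 8389 = 822 bp
  9886 − 9211 = 675 bp
Sorted largest to smallest: 2260, 1804, 1735, 1189, 1147, 822, 675, 254 bp.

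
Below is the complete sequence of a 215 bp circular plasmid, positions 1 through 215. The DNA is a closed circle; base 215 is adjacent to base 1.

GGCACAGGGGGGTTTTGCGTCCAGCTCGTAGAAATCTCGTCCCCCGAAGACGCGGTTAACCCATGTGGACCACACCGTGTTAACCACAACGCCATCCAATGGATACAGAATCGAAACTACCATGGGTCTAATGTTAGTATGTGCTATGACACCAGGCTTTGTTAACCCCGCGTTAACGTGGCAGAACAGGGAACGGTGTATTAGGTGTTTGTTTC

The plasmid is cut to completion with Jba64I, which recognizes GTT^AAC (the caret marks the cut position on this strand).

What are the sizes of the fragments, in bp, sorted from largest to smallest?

Jba64I sites (GTTAAC) start at positions 55, 79, 161, 172.
Jba64I cuts after base 3 of each site, so after positions 57, 81, 163, 174.
Circular molecule, 4 cuts → 4 fragments:
  58–81 → 24 bp
  82–163 → 82 bp
  164–174 → 11 bp
  175–215 then 1–57 → 41 + 57 = 98 bp
Sorted largest to smallest: 98, 82, 24, 11 bp.

98, 82, 24, 11 bp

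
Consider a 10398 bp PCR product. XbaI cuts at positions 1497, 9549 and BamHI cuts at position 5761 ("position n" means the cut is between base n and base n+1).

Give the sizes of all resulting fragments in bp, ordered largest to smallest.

4264, 3788, 1497, 849 bp

Combined cut positions (sorted): 1497, 5761, 9549.
Linear molecule, 3 cuts → 4 fragments:
  1497 − 0 = 1497 bp
  5761 − 1497 = 4264 bp
  9549 − 5761 = 3788 bp
  10398 − 9549 = 849 bp
Sorted largest to smallest: 4264, 3788, 1497, 849 bp.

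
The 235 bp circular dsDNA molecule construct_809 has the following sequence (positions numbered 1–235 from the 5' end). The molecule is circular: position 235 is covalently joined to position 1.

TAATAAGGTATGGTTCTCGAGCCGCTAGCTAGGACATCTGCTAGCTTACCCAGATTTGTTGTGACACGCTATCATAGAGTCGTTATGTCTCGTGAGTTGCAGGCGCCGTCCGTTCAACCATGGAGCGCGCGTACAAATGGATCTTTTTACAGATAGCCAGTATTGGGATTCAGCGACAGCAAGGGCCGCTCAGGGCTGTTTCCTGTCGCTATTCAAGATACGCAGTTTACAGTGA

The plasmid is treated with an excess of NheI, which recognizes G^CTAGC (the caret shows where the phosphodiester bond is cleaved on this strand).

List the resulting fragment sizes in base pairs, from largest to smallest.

NheI sites (GCTAGC) start at positions 24, 40.
NheI cuts after the first base of each site, so after positions 24, 40.
Circular molecule, 2 cuts → 2 fragments:
  25–40 → 16 bp
  41–235 then 1–24 → 195 + 24 = 219 bp
Sorted largest to smallest: 219, 16 bp.

219, 16 bp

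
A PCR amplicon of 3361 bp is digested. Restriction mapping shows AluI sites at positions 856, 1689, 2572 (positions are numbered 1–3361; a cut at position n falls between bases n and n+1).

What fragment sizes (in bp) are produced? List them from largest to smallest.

883, 856, 833, 789 bp

Linear molecule, 3 cuts → 4 fragments:
  856 − 0 = 856 bp
  1689 − 856 = 833 bp
  2572 − 1689 = 883 bp
  3361 − 2572 = 789 bp
Sorted largest to smallest: 883, 856, 833, 789 bp.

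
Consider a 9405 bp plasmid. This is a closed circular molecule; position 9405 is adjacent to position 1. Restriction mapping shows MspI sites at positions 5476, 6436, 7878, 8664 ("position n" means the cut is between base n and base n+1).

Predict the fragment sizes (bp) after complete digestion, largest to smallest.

6217, 1442, 960, 786 bp

Circular molecule, 4 cuts → 4 fragments:
  6436 − 5476 = 960 bp
  7878 − 6436 = 1442 bp
  8664 − 7878 = 786 bp
  wrap: 9405 − 8664 + 5476 = 6217 bp
Sorted largest to smallest: 6217, 1442, 960, 786 bp.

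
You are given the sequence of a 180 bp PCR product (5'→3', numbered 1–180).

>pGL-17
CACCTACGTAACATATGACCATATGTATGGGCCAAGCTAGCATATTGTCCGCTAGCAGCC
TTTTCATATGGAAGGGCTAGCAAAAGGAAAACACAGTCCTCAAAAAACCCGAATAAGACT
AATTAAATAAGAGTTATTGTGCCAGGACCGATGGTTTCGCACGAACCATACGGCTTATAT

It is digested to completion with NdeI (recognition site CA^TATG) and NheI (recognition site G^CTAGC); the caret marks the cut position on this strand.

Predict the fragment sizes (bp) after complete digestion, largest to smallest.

NdeI sites (CATATG) start at positions 12, 20, 65.
NdeI cuts after base 2 of each site, so after positions 13, 21, 66.
NheI sites (GCTAGC) start at positions 36, 51, 76.
NheI cuts after the first base of each site, so after positions 36, 51, 76.
Combined cut positions: 13, 21, 36, 51, 66, 76.
Linear molecule, 6 cuts → 7 fragments:
  1–13 → 13 bp
  14–21 → 8 bp
  22–36 → 15 bp
  37–51 → 15 bp
  52–66 → 15 bp
  67–76 → 10 bp
  77–180 → 104 bp
Sorted largest to smallest: 104, 15, 15, 15, 13, 10, 8 bp.

104, 15, 15, 15, 13, 10, 8 bp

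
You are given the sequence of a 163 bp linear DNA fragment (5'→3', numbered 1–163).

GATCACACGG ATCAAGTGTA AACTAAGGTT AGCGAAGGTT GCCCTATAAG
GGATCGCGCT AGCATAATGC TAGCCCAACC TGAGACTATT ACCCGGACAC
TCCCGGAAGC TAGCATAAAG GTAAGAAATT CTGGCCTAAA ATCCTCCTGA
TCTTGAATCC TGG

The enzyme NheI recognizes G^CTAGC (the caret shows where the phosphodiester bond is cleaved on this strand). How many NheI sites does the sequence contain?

3

GCTAGC occurs starting at positions 58, 69, 109.
NheI cuts at 3 sites.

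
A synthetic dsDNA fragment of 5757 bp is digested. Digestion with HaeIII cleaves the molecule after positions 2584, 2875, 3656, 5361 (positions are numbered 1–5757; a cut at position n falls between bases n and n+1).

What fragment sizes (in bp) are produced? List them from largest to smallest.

2584, 1705, 781, 396, 291 bp

Linear molecule, 4 cuts → 5 fragments:
  2584 − 0 = 2584 bp
  2875 − 2584 = 291 bp
  3656 − 2875 = 781 bp
  5361 − 3656 = 1705 bp
  5757 − 5361 = 396 bp
Sorted largest to smallest: 2584, 1705, 781, 396, 291 bp.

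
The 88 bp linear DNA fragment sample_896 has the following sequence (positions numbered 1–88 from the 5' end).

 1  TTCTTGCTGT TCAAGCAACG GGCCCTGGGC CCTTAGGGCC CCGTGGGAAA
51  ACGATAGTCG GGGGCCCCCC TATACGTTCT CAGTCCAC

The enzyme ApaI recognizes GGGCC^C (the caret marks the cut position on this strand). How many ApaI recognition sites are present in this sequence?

GGGCCC occurs starting at positions 20, 27, 36, 62.
ApaI cuts at 4 sites.

4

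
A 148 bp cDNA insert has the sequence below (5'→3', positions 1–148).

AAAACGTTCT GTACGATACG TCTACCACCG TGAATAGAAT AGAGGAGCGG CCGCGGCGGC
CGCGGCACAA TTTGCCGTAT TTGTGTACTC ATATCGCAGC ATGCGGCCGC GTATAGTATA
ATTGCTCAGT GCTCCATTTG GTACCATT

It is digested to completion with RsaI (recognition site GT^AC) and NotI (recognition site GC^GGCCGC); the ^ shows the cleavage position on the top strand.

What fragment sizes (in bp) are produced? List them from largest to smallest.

RsaI sites (GTAC) start at positions 11, 85, 141.
RsaI cuts after base 2 of each site, so after positions 12, 86, 142.
NotI sites (GCGGCCGC) start at positions 47, 56, 103.
NotI cuts after base 2 of each site, so after positions 48, 57, 104.
Combined cut positions: 12, 48, 57, 86, 104, 142.
Linear molecule, 6 cuts → 7 fragments:
  1–12 → 12 bp
  13–48 → 36 bp
  49–57 → 9 bp
  58–86 → 29 bp
  87–104 → 18 bp
  105–142 → 38 bp
  143–148 → 6 bp
Sorted largest to smallest: 38, 36, 29, 18, 12, 9, 6 bp.

38, 36, 29, 18, 12, 9, 6 bp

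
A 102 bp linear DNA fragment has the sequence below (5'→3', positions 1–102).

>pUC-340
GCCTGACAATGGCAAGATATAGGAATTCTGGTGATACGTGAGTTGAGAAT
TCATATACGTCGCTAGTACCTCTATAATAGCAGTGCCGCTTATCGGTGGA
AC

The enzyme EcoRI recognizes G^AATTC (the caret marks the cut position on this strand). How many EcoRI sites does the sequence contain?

2

GAATTC occurs starting at positions 23, 47.
EcoRI cuts at 2 sites.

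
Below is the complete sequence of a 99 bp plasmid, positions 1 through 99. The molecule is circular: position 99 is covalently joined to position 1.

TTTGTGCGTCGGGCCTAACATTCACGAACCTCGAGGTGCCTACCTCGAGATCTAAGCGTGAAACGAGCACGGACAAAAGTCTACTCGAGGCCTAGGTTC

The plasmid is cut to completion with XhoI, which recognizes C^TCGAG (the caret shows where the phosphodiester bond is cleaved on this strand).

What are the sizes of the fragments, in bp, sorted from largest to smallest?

XhoI sites (CTCGAG) start at positions 30, 44, 84.
XhoI cuts after the first base of each site, so after positions 30, 44, 84.
Circular molecule, 3 cuts → 3 fragments:
  31–44 → 14 bp
  45–84 → 40 bp
  85–99 then 1–30 → 15 + 30 = 45 bp
Sorted largest to smallest: 45, 40, 14 bp.

45, 40, 14 bp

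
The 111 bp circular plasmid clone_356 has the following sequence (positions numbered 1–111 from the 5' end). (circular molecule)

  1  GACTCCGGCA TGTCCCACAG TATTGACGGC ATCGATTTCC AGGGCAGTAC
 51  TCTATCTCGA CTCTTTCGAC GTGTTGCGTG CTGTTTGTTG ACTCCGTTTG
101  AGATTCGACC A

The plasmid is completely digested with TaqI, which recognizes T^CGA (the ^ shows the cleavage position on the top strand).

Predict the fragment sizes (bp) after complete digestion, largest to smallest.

TaqI sites (TCGA) start at positions 32, 57, 66, 105.
TaqI cuts after the first base of each site, so after positions 32, 57, 66, 105.
Circular molecule, 4 cuts → 4 fragments:
  33–57 → 25 bp
  58–66 → 9 bp
  67–105 → 39 bp
  106–111 then 1–32 → 6 + 32 = 38 bp
Sorted largest to smallest: 39, 38, 25, 9 bp.

39, 38, 25, 9 bp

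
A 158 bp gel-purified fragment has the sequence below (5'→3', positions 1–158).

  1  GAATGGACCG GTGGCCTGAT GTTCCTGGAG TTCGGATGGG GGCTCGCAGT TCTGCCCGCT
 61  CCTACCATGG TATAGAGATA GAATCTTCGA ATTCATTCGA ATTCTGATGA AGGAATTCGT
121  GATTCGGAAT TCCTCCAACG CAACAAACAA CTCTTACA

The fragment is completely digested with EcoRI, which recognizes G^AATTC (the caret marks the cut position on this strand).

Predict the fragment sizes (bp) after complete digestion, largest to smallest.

EcoRI sites (GAATTC) start at positions 89, 99, 113, 127.
EcoRI cuts after the first base of each site, so after positions 89, 99, 113, 127.
Linear molecule, 4 cuts → 5 fragments:
  1–89 → 89 bp
  90–99 → 10 bp
  100–113 → 14 bp
  114–127 → 14 bp
  128–158 → 31 bp
Sorted largest to smallest: 89, 31, 14, 14, 10 bp.

89, 31, 14, 14, 10 bp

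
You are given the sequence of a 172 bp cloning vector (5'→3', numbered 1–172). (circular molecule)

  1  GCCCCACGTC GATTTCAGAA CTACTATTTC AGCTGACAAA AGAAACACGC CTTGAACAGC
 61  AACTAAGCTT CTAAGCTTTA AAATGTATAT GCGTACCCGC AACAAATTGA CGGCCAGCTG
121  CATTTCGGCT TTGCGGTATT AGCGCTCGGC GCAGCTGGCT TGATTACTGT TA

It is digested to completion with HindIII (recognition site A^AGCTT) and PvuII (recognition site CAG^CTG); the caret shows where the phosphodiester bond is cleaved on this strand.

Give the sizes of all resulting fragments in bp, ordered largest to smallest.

50, 44, 37, 33, 8 bp

HindIII sites (AAGCTT) start at positions 65, 73.
HindIII cuts after the first base of each site, so after positions 65, 73.
PvuII sites (CAGCTG) start at positions 30, 115, 152.
PvuII cuts after base 3 of each site, so after positions 32, 117, 154.
Combined cut positions: 32, 65, 73, 117, 154.
Circular molecule, 5 cuts → 5 fragments:
  33–65 → 33 bp
  66–73 → 8 bp
  74–117 → 44 bp
  118–154 → 37 bp
  155–172 then 1–32 → 18 + 32 = 50 bp
Sorted largest to smallest: 50, 44, 37, 33, 8 bp.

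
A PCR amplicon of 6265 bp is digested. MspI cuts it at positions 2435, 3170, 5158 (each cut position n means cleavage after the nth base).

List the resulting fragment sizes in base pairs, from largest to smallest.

2435, 1988, 1107, 735 bp

Linear molecule, 3 cuts → 4 fragments:
  2435 − 0 = 2435 bp
  3170 − 2435 = 735 bp
  5158 − 3170 = 1988 bp
  6265 − 5158 = 1107 bp
Sorted largest to smallest: 2435, 1988, 1107, 735 bp.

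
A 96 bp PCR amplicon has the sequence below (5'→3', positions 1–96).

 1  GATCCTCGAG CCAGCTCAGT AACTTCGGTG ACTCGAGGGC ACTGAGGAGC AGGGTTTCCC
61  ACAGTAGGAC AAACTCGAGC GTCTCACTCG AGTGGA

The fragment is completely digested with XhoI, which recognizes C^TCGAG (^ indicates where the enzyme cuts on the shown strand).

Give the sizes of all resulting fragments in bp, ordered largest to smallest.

42, 27, 13, 9, 5 bp

XhoI sites (CTCGAG) start at positions 5, 32, 74, 87.
XhoI cuts after the first base of each site, so after positions 5, 32, 74, 87.
Linear molecule, 4 cuts → 5 fragments:
  1–5 → 5 bp
  6–32 → 27 bp
  33–74 → 42 bp
  75–87 → 13 bp
  88–96 → 9 bp
Sorted largest to smallest: 42, 27, 13, 9, 5 bp.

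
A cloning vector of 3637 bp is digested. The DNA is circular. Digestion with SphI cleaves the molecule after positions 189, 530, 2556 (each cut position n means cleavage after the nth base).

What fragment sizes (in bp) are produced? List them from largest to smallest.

2026, 1270, 341 bp

Circular molecule, 3 cuts → 3 fragments:
  530 − 189 = 341 bp
  2556 − 530 = 2026 bp
  wrap: 3637 − 2556 + 189 = 1270 bp
Sorted largest to smallest: 2026, 1270, 341 bp.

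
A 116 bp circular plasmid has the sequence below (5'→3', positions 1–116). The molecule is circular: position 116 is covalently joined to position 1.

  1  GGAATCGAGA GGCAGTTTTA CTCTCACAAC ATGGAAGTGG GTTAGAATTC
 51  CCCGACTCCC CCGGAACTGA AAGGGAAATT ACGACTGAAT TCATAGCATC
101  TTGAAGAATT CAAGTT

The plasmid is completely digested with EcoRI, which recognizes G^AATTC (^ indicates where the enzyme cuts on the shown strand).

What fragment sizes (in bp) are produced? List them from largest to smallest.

EcoRI sites (GAATTC) start at positions 45, 87, 106.
EcoRI cuts after the first base of each site, so after positions 45, 87, 106.
Circular molecule, 3 cuts → 3 fragments:
  46–87 → 42 bp
  88–106 → 19 bp
  107–116 then 1–45 → 10 + 45 = 55 bp
Sorted largest to smallest: 55, 42, 19 bp.

55, 42, 19 bp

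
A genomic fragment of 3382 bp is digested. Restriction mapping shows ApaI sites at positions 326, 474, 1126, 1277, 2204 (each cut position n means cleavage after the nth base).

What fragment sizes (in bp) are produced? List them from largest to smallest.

Linear molecule, 5 cuts → 6 fragments:
  326 − 0 = 326 bp
  474 − 326 = 148 bp
  1126 − 474 = 652 bp
  1277 − 1126 = 151 bp
  2204 − 1277 = 927 bp
  3382 − 2204 = 1178 bp
Sorted largest to smallest: 1178, 927, 652, 326, 151, 148 bp.

1178, 927, 652, 326, 151, 148 bp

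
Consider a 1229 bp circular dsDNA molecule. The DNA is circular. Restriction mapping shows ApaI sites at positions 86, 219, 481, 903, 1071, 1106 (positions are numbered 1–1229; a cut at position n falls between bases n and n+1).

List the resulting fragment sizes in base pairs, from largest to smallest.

422, 262, 209, 168, 133, 35 bp

Circular molecule, 6 cuts → 6 fragments:
  219 − 86 = 133 bp
  481 − 219 = 262 bp
  903 − 481 = 422 bp
  1071 − 903 = 168 bp
  1106 − 1071 = 35 bp
  wrap: 1229 − 1106 + 86 = 209 bp
Sorted largest to smallest: 422, 262, 209, 168, 133, 35 bp.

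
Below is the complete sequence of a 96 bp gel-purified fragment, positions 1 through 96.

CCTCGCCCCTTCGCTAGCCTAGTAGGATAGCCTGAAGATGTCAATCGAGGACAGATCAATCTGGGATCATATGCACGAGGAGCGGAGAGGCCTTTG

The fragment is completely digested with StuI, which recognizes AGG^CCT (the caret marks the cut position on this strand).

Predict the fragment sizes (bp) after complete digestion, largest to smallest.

90, 6 bp

The StuI site (AGGCCT) starts at position 88.
StuI cuts after base 3 of each site, so after position 90.
Linear molecule, 1 cut → 2 fragments:
  1–90 → 90 bp
  91–96 → 6 bp
Sorted largest to smallest: 90, 6 bp.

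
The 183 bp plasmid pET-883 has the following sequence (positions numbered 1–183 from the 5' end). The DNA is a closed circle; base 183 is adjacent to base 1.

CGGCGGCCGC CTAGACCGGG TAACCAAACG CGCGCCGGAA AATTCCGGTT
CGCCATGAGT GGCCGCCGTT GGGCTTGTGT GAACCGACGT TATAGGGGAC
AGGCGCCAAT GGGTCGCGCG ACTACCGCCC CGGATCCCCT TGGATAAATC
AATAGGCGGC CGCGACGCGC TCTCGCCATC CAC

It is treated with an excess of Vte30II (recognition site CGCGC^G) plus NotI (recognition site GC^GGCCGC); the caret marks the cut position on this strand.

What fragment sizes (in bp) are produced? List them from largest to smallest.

Vte30II sites (CGCGCG) start at positions 29, 115.
Vte30II cuts after base 5 of each site (before the last base), so after positions 33, 119.
NotI sites (GCGGCCGC) start at positions 3, 156.
NotI cuts after base 2 of each site, so after positions 4, 157.
Combined cut positions: 4, 33, 119, 157.
Circular molecule, 4 cuts → 4 fragments:
  5–33 → 29 bp
  34–119 → 86 bp
  120–157 → 38 bp
  158–183 then 1–4 → 26 + 4 = 30 bp
Sorted largest to smallest: 86, 38, 30, 29 bp.

86, 38, 30, 29 bp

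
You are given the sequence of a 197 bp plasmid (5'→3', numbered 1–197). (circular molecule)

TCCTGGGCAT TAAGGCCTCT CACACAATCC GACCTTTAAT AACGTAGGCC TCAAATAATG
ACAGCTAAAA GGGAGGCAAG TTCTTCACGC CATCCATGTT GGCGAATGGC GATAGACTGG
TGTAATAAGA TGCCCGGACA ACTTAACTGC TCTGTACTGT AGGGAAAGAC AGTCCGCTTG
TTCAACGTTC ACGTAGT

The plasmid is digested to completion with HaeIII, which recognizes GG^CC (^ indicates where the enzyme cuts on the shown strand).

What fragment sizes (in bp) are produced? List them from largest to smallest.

HaeIII sites (GGCC) start at positions 14, 47.
HaeIII cuts after base 2 of each site, so after positions 15, 48.
Circular molecule, 2 cuts → 2 fragments:
  16–48 → 33 bp
  49–197 then 1–15 → 149 + 15 = 164 bp
Sorted largest to smallest: 164, 33 bp.

164, 33 bp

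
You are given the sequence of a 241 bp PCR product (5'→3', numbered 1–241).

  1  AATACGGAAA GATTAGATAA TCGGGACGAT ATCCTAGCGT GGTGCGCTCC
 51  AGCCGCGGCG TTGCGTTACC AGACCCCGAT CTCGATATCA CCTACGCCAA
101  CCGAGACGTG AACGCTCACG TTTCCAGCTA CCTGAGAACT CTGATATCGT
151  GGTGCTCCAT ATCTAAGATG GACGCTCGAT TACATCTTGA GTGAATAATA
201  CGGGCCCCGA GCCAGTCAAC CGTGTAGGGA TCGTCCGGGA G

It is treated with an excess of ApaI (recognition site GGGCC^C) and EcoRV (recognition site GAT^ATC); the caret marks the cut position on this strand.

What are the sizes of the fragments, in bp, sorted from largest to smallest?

61, 59, 56, 35, 30 bp

The ApaI site (GGGCCC) starts at position 202.
ApaI cuts after base 5 of each site (before the last base), so after position 206.
EcoRV sites (GATATC) start at positions 28, 84, 143.
EcoRV cuts after base 3 of each site, so after positions 30, 86, 145.
Combined cut positions: 30, 86, 145, 206.
Linear molecule, 4 cuts → 5 fragments:
  1–30 → 30 bp
  31–86 → 56 bp
  87–145 → 59 bp
  146–206 → 61 bp
  207–241 → 35 bp
Sorted largest to smallest: 61, 59, 56, 35, 30 bp.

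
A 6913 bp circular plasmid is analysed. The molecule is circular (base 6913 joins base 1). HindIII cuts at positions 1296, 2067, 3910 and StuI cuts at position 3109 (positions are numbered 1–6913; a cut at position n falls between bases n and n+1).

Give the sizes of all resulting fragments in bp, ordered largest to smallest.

Combined cut positions (sorted): 1296, 2067, 3109, 3910.
Circular molecule, 4 cuts → 4 fragments:
  2067 − 1296 = 771 bp
  3109 − 2067 = 1042 bp
  3910 − 3109 = 801 bp
  wrap: 6913 − 3910 + 1296 = 4299 bp
Sorted largest to smallest: 4299, 1042, 801, 771 bp.

4299, 1042, 801, 771 bp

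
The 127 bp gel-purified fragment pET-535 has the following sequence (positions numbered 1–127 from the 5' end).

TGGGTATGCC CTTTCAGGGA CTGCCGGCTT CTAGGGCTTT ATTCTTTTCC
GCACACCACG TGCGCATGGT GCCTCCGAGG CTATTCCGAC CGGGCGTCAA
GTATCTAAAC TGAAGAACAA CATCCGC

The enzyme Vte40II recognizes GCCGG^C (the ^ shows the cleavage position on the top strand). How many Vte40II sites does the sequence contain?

1

GCCGGC occurs starting at position 23.
Vte40II cuts at 1 site.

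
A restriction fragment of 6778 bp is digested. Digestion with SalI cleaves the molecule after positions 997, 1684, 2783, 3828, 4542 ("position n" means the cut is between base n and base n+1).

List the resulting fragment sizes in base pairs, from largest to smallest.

Linear molecule, 5 cuts → 6 fragments:
  997 − 0 = 997 bp
  1684 − 997 = 687 bp
  2783 − 1684 = 1099 bp
  3828 − 2783 = 1045 bp
  4542 − 3828 = 714 bp
  6778 − 4542 = 2236 bp
Sorted largest to smallest: 2236, 1099, 1045, 997, 714, 687 bp.

2236, 1099, 1045, 997, 714, 687 bp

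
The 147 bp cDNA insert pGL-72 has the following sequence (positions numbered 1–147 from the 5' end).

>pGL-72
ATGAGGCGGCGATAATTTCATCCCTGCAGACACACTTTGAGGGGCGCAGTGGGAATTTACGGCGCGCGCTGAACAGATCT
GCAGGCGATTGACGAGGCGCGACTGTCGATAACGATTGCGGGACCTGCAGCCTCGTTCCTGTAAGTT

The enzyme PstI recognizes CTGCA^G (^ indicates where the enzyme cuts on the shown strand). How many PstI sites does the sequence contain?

3

CTGCAG occurs starting at positions 24, 79, 125.
PstI cuts at 3 sites.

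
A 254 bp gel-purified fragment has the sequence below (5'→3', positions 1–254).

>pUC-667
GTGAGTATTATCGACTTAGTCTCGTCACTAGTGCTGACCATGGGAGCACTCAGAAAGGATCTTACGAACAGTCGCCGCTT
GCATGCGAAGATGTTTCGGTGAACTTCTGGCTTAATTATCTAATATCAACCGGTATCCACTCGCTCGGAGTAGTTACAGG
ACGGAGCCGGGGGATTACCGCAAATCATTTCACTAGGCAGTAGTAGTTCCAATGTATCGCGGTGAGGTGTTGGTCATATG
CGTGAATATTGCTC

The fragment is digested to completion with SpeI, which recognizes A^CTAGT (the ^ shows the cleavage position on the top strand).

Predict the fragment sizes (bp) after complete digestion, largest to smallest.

The SpeI site (ACTAGT) starts at position 27.
SpeI cuts after the first base of each site, so after position 27.
Linear molecule, 1 cut → 2 fragments:
  1–27 → 27 bp
  28–254 → 227 bp
Sorted largest to smallest: 227, 27 bp.

227, 27 bp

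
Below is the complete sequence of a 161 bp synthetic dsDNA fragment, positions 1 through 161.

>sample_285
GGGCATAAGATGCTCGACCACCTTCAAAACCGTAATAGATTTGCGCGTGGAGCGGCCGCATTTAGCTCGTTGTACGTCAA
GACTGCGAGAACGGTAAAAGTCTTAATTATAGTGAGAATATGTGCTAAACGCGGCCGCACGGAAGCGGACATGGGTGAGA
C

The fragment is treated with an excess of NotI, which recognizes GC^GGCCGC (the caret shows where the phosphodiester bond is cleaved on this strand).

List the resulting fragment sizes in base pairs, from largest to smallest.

79, 53, 29 bp

NotI sites (GCGGCCGC) start at positions 52, 131.
NotI cuts after base 2 of each site, so after positions 53, 132.
Linear molecule, 2 cuts → 3 fragments:
  1–53 → 53 bp
  54–132 → 79 bp
  133–161 → 29 bp
Sorted largest to smallest: 79, 53, 29 bp.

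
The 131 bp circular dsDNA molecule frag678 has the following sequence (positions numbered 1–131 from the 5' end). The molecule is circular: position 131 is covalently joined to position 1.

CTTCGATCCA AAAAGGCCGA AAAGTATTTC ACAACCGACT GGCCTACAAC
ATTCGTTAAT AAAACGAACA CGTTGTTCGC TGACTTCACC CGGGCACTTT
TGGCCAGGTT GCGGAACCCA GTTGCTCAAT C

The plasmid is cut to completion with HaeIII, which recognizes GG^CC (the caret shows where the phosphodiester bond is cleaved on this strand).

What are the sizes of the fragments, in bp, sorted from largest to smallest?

HaeIII sites (GGCC) start at positions 15, 41, 102.
HaeIII cuts after base 2 of each site, so after positions 16, 42, 103.
Circular molecule, 3 cuts → 3 fragments:
  17–42 → 26 bp
  43–103 → 61 bp
  104–131 then 1–16 → 28 + 16 = 44 bp
Sorted largest to smallest: 61, 44, 26 bp.

61, 44, 26 bp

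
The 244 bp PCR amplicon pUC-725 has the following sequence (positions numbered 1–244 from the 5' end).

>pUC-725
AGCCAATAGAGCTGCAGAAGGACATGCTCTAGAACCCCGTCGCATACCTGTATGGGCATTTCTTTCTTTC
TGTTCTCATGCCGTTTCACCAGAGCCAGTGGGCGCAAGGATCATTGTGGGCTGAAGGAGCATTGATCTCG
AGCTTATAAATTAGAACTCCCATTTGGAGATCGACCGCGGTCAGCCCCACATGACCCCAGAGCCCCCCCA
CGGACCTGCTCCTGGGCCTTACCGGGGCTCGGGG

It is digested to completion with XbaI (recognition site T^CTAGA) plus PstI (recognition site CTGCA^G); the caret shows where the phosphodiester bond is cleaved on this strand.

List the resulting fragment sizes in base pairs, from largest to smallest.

The XbaI site (TCTAGA) starts at position 28.
XbaI cuts after the first base of each site, so after position 28.
The PstI site (CTGCAG) starts at position 12.
PstI cuts after base 5 of each site (before the last base), so after position 16.
Combined cut positions: 16, 28.
Linear molecule, 2 cuts → 3 fragments:
  1–16 → 16 bp
  17–28 → 12 bp
  29–244 → 216 bp
Sorted largest to smallest: 216, 16, 12 bp.

216, 16, 12 bp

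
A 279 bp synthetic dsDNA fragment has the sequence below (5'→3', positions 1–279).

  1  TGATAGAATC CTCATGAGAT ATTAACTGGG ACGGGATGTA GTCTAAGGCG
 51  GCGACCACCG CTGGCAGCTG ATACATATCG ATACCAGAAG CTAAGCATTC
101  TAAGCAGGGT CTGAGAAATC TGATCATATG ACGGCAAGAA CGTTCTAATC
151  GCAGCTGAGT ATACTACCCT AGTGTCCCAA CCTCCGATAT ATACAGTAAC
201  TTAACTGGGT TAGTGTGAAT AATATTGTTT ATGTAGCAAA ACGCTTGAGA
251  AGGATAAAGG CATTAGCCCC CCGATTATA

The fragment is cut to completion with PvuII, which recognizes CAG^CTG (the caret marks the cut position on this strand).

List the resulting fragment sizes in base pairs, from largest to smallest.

PvuII sites (CAGCTG) start at positions 65, 152.
PvuII cuts after base 3 of each site, so after positions 67, 154.
Linear molecule, 2 cuts → 3 fragments:
  1–67 → 67 bp
  68–154 → 87 bp
  155–279 → 125 bp
Sorted largest to smallest: 125, 87, 67 bp.

125, 87, 67 bp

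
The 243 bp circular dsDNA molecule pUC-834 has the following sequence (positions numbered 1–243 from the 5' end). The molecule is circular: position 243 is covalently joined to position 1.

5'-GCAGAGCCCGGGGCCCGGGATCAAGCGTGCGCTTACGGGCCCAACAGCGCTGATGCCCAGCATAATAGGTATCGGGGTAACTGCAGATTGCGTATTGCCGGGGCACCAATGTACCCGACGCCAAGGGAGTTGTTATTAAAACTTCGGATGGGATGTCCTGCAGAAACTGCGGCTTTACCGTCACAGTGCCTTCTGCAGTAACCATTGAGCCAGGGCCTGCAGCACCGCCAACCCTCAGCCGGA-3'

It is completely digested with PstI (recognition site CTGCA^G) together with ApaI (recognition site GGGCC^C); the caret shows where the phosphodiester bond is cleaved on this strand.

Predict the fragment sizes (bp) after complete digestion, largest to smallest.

77, 44, 37, 35, 26, 24 bp

PstI sites (CTGCAG) start at positions 81, 158, 193, 217.
PstI cuts after base 5 of each site (before the last base), so after positions 85, 162, 197, 221.
ApaI sites (GGGCCC) start at positions 11, 37.
ApaI cuts after base 5 of each site (before the last base), so after positions 15, 41.
Combined cut positions: 15, 41, 85, 162, 197, 221.
Circular molecule, 6 cuts → 6 fragments:
  16–41 → 26 bp
  42–85 → 44 bp
  86–162 → 77 bp
  163–197 → 35 bp
  198–221 → 24 bp
  222–243 then 1–15 → 22 + 15 = 37 bp
Sorted largest to smallest: 77, 44, 37, 35, 26, 24 bp.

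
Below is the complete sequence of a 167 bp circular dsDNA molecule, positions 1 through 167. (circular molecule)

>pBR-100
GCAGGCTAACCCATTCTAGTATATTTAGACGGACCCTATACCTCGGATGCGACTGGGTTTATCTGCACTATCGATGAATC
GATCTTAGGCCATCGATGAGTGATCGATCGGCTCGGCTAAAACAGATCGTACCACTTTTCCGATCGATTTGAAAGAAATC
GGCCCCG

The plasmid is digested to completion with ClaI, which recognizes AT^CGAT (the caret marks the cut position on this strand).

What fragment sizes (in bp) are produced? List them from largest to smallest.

94, 40, 14, 11, 8 bp

ClaI sites (ATCGAT) start at positions 70, 78, 92, 103, 143.
ClaI cuts after base 2 of each site, so after positions 71, 79, 93, 104, 144.
Circular molecule, 5 cuts → 5 fragments:
  72–79 → 8 bp
  80–93 → 14 bp
  94–104 → 11 bp
  105–144 → 40 bp
  145–167 then 1–71 → 23 + 71 = 94 bp
Sorted largest to smallest: 94, 40, 14, 11, 8 bp.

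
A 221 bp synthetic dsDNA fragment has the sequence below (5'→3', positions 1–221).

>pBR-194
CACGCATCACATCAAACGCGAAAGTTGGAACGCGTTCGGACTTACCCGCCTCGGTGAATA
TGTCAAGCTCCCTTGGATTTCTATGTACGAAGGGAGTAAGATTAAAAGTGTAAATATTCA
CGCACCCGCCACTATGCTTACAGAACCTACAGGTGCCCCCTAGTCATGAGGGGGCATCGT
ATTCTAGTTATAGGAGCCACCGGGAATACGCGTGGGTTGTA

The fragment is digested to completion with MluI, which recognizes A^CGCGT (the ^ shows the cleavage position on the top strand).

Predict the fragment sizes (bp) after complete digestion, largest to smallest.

178, 30, 13 bp

MluI sites (ACGCGT) start at positions 30, 208.
MluI cuts after the first base of each site, so after positions 30, 208.
Linear molecule, 2 cuts → 3 fragments:
  1–30 → 30 bp
  31–208 → 178 bp
  209–221 → 13 bp
Sorted largest to smallest: 178, 30, 13 bp.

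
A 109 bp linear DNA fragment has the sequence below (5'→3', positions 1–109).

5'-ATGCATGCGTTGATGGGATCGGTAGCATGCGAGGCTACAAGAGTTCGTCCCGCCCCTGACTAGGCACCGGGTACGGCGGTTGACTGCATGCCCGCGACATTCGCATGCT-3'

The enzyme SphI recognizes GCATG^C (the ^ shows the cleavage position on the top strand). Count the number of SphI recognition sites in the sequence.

4

GCATGC occurs starting at positions 3, 25, 86, 103.
SphI cuts at 4 sites.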